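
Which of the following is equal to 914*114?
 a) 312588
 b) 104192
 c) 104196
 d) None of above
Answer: c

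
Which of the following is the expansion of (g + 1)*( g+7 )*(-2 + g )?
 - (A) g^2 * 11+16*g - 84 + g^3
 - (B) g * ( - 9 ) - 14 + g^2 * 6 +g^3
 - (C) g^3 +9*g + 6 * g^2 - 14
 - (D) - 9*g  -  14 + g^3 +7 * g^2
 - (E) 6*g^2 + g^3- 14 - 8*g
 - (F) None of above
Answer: B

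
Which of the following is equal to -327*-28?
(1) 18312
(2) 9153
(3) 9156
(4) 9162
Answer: 3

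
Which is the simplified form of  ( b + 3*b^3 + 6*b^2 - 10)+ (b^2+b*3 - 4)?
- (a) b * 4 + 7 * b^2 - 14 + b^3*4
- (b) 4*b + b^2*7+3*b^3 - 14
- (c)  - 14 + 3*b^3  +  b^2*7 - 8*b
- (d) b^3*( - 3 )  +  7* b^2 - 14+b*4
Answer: b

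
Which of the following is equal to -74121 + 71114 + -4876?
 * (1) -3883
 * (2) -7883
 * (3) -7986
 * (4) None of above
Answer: 2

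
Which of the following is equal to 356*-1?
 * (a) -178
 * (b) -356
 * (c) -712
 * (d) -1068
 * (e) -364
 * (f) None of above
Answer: b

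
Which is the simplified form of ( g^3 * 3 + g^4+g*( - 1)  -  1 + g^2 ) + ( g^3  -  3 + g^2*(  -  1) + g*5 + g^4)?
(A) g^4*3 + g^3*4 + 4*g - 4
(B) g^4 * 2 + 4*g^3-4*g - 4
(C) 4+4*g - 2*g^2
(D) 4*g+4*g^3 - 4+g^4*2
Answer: D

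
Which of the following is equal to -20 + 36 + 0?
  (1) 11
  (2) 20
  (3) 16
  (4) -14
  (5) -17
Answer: 3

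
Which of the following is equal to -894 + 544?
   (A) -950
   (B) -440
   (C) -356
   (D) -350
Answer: D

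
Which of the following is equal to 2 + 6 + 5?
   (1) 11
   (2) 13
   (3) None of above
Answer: 2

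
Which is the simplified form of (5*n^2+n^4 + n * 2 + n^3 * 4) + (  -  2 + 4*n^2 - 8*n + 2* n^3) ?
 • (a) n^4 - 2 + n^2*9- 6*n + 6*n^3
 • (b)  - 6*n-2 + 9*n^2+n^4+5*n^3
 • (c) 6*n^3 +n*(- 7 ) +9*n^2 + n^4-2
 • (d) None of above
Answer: a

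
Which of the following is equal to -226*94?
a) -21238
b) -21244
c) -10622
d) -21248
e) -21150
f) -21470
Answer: b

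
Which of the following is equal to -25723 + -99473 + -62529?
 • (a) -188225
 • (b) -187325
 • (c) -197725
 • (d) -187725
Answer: d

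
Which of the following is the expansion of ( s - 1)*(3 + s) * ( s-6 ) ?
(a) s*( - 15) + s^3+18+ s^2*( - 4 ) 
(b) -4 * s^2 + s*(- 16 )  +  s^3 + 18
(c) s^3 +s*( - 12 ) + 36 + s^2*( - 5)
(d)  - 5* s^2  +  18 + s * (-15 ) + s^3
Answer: a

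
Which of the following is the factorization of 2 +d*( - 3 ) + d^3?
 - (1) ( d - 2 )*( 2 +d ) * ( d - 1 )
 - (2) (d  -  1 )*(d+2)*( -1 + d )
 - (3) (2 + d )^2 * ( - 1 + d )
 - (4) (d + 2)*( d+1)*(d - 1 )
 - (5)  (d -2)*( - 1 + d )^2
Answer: 2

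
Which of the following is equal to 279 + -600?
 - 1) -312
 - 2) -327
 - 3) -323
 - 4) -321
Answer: 4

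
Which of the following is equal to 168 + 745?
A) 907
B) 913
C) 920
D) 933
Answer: B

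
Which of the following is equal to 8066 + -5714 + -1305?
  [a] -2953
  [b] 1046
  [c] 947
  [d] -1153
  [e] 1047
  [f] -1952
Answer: e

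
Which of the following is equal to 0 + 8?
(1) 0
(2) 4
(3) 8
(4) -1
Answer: 3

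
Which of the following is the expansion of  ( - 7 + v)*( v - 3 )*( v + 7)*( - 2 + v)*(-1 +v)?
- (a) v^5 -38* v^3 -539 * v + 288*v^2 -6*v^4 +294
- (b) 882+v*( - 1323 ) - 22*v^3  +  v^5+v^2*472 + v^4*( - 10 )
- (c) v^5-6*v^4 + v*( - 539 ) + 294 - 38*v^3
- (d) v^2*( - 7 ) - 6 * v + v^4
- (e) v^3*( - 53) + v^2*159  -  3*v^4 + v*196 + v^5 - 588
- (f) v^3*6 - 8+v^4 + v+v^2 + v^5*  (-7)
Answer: a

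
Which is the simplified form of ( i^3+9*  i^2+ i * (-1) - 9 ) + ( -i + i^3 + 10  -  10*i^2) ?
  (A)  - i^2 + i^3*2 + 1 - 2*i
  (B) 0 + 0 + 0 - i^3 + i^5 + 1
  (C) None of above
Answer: A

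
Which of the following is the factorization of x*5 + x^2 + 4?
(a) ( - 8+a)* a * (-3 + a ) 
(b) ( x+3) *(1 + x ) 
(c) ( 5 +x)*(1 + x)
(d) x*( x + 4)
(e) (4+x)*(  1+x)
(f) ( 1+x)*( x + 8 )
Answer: e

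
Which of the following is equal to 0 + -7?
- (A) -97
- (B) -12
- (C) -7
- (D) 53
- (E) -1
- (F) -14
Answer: C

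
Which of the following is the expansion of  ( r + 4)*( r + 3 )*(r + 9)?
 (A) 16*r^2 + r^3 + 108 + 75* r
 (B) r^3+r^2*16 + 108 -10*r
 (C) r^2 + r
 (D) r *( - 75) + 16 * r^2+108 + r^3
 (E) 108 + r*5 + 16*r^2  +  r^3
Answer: A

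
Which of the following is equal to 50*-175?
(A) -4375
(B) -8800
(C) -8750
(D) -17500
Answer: C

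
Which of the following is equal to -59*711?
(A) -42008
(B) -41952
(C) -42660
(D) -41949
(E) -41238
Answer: D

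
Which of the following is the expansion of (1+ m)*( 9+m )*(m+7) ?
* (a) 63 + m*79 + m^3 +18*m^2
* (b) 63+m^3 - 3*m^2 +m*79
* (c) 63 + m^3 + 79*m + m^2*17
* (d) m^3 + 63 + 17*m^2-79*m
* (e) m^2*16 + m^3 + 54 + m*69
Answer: c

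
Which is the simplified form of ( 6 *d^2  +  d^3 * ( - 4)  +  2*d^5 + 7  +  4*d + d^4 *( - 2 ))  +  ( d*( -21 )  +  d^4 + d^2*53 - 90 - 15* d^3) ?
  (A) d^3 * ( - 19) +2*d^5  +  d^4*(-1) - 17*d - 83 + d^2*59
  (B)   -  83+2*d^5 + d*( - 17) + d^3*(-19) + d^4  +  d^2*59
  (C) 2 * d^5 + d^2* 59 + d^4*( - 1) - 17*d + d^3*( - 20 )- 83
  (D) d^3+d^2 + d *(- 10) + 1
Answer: A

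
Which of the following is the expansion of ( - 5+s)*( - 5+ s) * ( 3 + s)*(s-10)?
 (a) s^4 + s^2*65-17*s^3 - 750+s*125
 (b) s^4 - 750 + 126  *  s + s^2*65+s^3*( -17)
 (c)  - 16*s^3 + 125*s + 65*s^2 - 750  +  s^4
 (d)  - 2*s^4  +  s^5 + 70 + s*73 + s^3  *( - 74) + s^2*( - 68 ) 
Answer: a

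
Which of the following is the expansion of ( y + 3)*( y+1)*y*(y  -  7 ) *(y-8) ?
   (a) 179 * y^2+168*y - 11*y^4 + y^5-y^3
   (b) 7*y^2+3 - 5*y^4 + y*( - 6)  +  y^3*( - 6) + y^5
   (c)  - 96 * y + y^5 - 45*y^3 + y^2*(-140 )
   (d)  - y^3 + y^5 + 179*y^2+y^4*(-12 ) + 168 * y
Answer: a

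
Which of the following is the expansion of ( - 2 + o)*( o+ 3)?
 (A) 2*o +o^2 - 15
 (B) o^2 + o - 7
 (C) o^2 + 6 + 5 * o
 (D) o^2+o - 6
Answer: D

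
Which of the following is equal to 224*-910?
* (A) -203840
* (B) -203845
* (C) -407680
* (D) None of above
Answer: A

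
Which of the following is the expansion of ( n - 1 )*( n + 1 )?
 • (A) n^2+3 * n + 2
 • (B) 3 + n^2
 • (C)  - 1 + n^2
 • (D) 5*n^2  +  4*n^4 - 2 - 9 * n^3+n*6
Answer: C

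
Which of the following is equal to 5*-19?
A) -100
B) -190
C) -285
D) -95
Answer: D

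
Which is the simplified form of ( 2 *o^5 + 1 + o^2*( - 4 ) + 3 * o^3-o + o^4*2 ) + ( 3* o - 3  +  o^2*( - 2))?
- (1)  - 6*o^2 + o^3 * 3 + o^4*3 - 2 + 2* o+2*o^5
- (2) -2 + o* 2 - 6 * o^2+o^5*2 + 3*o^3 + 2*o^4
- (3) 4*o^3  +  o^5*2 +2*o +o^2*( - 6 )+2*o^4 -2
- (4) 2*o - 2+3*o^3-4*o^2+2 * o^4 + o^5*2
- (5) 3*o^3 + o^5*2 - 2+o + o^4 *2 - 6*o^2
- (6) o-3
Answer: 2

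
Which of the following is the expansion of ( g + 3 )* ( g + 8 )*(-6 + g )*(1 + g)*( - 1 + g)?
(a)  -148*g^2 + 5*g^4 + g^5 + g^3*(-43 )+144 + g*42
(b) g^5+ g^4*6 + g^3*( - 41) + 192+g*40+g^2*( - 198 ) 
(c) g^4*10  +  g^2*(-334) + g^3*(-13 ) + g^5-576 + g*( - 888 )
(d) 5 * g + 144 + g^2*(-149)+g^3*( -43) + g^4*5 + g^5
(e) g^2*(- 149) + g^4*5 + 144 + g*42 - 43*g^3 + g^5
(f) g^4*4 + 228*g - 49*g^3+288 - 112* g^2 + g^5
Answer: e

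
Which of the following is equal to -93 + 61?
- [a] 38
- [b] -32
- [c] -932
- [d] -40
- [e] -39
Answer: b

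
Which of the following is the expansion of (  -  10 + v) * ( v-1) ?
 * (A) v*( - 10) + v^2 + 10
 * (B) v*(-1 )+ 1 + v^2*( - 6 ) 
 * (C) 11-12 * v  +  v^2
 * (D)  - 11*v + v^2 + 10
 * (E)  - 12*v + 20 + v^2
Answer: D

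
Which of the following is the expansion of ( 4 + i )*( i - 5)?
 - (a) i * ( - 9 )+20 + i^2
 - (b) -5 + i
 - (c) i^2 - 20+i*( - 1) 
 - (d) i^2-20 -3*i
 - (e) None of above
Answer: c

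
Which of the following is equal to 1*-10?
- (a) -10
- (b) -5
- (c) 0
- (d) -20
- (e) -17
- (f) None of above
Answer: a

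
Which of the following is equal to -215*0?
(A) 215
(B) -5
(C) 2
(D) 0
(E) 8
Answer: D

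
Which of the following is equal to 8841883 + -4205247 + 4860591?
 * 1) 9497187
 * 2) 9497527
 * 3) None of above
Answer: 3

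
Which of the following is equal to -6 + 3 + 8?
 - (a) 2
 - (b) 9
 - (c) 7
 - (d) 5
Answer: d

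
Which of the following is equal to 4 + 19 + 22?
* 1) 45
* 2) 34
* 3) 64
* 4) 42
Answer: 1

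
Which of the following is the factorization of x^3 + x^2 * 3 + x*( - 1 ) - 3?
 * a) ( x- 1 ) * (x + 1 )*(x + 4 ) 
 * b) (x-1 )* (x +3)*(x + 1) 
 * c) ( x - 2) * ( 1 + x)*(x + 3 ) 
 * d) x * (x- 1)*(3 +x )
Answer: b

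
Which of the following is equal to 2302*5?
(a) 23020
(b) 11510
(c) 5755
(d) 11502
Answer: b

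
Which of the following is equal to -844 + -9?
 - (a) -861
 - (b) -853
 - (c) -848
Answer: b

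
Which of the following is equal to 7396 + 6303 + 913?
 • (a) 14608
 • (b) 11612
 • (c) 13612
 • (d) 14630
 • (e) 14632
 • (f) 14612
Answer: f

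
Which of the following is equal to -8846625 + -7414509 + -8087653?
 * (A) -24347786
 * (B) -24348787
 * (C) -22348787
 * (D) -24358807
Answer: B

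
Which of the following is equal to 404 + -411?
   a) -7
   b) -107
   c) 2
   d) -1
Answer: a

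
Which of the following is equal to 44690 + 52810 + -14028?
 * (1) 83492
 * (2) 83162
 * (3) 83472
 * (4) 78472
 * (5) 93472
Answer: 3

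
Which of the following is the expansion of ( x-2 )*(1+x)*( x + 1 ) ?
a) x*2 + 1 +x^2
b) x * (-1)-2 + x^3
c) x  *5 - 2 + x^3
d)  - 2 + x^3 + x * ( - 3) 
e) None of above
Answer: d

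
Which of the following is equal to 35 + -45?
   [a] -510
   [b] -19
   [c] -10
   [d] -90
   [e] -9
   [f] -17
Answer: c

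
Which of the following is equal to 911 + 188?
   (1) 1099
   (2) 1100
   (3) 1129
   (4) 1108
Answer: 1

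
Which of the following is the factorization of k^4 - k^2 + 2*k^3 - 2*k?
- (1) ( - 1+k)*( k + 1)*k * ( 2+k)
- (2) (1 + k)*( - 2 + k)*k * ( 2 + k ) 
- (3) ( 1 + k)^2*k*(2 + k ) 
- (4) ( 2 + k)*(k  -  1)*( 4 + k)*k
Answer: 1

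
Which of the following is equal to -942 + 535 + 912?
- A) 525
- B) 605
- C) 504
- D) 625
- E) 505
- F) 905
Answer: E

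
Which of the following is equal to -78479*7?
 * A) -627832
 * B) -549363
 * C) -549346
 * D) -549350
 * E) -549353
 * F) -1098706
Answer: E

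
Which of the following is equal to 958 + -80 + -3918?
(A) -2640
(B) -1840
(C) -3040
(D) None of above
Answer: C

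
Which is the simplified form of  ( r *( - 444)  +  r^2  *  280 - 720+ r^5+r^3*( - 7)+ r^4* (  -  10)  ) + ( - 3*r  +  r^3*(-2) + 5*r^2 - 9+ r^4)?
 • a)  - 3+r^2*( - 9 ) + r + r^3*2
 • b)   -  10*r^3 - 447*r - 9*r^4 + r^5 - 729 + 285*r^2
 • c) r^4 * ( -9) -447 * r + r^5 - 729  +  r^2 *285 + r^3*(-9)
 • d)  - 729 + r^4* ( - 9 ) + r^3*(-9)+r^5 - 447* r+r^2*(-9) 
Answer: c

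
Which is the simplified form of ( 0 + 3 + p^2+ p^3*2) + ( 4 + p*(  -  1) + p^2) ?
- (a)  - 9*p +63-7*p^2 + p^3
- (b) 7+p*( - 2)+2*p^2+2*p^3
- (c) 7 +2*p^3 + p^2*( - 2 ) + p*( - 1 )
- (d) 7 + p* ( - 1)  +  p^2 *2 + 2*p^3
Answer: d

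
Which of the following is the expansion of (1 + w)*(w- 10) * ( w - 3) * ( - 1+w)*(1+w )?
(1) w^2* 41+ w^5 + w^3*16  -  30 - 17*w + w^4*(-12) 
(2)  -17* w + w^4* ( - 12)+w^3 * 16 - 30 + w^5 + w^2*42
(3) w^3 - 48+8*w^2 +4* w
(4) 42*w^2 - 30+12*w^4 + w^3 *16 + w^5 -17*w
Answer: 2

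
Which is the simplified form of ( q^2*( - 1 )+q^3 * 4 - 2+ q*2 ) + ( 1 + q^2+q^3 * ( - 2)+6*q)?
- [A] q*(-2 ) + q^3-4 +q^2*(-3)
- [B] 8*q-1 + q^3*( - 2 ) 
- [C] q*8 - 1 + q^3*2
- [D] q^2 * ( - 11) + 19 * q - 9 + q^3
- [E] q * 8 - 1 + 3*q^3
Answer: C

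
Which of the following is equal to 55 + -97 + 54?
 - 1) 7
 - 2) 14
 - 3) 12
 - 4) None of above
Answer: 3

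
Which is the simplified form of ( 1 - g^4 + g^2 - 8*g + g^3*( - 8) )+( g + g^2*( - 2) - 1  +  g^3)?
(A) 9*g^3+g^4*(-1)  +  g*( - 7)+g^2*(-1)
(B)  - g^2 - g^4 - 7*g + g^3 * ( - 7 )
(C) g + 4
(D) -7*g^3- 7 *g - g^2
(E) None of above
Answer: B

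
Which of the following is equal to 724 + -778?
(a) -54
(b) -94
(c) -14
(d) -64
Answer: a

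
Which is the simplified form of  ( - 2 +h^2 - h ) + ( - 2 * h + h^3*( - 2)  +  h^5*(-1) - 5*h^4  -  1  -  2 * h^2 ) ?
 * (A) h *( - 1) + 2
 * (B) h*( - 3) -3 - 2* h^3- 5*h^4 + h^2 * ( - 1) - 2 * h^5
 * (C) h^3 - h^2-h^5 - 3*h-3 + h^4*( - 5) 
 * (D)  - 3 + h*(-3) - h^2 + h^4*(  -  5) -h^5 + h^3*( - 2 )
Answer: D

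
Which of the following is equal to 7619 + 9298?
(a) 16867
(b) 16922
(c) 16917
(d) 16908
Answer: c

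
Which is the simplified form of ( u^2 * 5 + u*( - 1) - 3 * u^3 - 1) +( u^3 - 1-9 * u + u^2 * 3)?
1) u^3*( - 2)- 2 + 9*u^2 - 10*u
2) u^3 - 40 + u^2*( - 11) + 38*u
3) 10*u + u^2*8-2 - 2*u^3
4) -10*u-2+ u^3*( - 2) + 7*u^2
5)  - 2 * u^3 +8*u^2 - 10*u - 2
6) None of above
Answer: 5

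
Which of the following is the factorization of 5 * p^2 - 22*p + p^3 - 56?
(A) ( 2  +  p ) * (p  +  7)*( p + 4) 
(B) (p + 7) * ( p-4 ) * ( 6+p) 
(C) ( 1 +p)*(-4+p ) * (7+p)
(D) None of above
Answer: D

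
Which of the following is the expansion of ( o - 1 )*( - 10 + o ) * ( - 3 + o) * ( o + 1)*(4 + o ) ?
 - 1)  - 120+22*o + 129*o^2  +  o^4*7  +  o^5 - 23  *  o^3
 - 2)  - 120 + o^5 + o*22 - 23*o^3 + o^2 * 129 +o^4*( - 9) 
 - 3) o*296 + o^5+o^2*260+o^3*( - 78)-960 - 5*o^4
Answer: 2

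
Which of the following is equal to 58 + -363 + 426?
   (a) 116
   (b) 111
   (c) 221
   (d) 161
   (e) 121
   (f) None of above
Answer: e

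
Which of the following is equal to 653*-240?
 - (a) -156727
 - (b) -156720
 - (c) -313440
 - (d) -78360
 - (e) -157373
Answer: b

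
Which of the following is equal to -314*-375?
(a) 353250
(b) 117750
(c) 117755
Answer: b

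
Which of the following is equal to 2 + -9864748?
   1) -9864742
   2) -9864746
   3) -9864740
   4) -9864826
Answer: 2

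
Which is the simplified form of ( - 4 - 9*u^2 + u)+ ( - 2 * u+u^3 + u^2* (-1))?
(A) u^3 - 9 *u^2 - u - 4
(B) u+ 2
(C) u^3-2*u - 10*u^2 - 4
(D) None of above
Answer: D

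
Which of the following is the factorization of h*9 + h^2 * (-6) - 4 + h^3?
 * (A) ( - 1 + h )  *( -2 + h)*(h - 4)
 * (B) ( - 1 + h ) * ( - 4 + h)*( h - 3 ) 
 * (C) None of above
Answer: C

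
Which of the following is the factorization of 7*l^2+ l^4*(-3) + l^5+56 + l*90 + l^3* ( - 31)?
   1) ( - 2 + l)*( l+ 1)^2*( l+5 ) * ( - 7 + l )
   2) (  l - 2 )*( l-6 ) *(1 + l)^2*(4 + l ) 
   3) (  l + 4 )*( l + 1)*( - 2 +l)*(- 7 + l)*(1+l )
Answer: 3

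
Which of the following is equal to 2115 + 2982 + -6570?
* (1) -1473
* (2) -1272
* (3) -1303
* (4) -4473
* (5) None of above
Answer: 1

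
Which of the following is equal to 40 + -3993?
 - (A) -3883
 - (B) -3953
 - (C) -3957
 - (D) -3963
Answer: B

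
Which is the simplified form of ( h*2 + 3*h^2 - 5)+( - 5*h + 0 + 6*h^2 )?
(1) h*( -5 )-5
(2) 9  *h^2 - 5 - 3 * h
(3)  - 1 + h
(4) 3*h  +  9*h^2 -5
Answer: 2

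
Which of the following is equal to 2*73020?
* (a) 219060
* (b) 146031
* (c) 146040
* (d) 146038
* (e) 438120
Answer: c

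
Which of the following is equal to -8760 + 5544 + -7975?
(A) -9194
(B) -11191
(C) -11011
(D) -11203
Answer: B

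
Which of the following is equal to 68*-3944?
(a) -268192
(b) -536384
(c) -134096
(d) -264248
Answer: a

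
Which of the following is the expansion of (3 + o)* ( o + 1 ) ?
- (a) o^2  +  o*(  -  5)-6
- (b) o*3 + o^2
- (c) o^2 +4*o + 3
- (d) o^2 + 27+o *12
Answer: c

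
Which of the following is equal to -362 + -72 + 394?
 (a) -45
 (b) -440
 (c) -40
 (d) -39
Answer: c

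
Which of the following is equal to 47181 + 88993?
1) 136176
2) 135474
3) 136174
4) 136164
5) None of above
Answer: 3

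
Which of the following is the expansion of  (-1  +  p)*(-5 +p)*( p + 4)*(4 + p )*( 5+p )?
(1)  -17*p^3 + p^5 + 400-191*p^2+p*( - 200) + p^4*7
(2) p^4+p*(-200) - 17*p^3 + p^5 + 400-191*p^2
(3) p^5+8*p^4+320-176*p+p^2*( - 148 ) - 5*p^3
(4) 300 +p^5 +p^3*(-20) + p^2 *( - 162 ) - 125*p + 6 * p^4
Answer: 1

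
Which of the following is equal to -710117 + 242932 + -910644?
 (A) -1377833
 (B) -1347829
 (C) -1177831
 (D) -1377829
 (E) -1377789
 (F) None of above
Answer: D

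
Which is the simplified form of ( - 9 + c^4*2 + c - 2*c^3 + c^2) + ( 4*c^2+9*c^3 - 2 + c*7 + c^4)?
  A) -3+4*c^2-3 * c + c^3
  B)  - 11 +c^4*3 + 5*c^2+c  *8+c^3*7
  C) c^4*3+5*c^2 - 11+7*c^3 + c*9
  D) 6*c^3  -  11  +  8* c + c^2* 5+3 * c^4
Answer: B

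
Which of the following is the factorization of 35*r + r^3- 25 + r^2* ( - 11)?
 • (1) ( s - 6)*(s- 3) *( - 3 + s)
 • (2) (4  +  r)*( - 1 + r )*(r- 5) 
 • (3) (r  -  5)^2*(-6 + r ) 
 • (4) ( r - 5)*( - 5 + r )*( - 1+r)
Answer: 4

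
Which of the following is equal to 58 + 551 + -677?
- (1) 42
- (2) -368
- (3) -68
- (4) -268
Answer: 3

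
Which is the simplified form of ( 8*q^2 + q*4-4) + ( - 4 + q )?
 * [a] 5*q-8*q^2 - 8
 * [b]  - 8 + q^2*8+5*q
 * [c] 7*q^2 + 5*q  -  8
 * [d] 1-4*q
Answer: b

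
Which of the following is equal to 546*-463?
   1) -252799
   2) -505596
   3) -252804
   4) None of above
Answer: 4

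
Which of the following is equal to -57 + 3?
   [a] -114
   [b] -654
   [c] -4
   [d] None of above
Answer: d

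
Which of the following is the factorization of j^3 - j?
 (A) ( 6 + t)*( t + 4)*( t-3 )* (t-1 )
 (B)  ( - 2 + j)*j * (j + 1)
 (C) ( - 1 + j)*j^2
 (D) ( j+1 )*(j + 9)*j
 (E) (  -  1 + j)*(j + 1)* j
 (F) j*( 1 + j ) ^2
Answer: E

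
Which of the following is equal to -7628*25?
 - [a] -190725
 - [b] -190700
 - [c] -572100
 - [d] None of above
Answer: b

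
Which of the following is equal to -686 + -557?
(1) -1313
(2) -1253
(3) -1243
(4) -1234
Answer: 3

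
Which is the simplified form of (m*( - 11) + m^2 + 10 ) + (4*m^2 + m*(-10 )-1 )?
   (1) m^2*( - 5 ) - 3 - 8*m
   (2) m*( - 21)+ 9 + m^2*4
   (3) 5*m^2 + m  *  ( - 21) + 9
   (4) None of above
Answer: 3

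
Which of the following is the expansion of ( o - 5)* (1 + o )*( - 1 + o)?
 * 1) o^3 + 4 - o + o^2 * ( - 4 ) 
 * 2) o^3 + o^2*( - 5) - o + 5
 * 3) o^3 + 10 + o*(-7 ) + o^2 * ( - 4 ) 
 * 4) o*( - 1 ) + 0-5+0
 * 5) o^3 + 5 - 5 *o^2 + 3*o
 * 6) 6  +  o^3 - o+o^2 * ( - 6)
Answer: 2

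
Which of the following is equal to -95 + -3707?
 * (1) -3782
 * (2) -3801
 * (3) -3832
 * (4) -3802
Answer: 4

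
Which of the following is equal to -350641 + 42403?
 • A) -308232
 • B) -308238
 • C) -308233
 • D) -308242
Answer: B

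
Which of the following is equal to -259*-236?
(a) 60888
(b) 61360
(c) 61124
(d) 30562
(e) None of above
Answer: c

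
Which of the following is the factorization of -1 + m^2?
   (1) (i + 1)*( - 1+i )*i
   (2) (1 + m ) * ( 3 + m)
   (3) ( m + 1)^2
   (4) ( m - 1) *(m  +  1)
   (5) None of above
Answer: 4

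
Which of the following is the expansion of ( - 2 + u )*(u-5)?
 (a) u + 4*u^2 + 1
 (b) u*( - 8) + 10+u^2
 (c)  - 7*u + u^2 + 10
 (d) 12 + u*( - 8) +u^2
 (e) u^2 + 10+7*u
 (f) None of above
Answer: c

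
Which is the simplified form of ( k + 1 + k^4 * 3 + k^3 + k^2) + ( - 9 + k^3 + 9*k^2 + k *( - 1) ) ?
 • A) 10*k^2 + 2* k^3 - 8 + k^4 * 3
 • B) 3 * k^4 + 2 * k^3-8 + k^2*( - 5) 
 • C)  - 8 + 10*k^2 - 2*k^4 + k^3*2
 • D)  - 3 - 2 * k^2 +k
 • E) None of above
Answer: A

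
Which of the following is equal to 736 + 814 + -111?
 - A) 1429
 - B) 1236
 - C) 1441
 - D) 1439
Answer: D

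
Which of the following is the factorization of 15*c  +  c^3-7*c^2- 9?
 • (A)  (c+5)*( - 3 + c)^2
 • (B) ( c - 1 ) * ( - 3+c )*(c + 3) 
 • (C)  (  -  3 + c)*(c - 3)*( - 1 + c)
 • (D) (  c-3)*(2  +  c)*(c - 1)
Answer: C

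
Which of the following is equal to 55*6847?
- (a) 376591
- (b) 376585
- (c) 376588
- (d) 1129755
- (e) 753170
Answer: b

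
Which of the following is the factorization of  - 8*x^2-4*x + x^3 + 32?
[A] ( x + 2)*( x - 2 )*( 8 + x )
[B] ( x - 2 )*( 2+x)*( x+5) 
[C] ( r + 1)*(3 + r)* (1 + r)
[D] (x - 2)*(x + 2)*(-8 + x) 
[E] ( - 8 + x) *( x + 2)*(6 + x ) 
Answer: D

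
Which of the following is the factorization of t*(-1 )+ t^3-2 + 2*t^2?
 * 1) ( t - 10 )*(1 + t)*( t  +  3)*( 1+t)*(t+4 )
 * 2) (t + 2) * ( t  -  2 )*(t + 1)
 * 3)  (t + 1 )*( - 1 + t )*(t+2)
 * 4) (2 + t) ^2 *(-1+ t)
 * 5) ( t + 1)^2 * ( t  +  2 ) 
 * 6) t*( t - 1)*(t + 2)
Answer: 3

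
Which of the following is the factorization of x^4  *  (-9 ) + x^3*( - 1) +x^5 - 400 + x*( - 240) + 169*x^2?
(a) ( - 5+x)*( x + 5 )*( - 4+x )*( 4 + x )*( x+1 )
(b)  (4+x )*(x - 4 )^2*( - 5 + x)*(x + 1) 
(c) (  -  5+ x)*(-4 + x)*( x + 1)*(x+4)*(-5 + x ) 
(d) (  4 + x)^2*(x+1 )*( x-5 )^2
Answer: c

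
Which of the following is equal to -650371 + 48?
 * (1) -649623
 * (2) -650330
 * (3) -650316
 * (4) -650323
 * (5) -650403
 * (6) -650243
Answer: 4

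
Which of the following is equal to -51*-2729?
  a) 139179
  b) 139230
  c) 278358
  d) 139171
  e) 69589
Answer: a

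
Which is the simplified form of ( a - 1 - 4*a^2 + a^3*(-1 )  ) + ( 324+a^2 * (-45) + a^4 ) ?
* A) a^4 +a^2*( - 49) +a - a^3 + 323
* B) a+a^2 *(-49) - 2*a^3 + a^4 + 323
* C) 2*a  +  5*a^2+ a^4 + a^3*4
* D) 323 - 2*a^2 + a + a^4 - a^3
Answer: A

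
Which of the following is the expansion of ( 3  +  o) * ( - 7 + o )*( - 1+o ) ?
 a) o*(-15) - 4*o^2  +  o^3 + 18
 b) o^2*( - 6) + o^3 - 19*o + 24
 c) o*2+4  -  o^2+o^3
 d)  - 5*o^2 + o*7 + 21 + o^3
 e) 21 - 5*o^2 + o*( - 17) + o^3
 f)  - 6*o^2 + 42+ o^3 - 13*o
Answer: e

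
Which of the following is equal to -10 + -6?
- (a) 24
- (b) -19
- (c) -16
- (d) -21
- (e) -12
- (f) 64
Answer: c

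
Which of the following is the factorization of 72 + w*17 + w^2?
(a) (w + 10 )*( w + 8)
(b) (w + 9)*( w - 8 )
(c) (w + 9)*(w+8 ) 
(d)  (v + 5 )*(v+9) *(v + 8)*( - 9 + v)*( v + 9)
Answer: c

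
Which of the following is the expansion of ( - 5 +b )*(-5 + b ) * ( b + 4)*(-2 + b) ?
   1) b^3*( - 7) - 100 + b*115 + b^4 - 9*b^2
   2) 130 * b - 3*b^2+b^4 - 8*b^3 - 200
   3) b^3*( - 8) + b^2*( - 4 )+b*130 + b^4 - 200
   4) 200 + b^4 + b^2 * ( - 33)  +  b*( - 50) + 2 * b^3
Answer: 2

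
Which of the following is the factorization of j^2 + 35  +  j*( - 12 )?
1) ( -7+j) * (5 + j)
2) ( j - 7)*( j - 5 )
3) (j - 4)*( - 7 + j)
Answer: 2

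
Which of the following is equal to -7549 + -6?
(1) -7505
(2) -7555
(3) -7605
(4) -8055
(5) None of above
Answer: 2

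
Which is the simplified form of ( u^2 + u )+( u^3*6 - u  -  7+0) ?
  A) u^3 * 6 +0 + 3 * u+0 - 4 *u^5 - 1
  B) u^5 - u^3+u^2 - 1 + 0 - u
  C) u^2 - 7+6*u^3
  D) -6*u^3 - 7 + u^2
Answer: C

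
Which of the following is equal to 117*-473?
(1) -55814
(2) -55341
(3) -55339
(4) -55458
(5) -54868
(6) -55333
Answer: 2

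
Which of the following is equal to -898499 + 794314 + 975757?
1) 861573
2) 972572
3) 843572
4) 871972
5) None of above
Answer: 5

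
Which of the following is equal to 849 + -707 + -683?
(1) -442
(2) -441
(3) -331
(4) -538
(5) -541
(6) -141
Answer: 5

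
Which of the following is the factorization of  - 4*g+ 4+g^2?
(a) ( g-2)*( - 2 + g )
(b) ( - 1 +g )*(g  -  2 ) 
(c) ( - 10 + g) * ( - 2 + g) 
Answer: a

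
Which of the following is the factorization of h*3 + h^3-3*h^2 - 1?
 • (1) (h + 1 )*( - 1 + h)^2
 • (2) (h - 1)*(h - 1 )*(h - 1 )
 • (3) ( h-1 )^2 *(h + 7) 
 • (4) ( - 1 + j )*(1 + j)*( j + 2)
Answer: 2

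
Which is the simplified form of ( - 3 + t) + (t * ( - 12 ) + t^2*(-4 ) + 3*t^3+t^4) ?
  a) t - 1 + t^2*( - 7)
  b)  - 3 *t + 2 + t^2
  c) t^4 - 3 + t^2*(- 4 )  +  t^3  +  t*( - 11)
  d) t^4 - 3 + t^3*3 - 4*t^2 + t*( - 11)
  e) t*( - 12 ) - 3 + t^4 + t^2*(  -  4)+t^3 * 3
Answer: d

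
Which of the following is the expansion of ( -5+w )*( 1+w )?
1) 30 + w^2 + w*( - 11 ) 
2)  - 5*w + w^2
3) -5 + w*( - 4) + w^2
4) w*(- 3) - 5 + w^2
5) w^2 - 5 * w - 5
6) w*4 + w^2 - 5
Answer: 3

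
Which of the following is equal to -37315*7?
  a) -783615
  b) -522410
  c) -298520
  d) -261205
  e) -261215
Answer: d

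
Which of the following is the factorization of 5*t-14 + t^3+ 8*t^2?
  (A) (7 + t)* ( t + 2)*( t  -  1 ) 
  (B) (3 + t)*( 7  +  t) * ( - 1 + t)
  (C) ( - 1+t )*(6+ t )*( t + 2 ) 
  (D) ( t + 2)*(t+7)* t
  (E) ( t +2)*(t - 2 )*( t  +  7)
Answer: A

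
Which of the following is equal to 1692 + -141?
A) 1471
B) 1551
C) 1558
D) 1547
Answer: B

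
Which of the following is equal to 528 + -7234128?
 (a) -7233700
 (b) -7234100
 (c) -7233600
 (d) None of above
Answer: c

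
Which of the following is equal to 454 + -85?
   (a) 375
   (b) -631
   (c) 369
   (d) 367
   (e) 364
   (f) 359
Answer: c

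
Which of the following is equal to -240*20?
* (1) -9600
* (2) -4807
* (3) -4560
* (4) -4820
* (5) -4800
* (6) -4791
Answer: 5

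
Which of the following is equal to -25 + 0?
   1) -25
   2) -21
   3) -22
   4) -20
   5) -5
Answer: 1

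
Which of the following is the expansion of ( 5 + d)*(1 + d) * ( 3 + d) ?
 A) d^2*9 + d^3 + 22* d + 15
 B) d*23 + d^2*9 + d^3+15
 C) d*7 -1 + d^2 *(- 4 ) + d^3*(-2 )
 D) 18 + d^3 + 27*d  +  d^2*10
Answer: B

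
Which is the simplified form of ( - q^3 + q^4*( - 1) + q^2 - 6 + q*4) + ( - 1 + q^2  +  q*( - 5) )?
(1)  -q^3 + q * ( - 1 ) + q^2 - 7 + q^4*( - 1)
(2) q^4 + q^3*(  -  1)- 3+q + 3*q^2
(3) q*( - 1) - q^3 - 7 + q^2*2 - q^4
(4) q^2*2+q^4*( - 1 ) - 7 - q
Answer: 3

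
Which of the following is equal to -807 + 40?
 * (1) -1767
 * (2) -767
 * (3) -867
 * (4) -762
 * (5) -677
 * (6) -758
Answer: 2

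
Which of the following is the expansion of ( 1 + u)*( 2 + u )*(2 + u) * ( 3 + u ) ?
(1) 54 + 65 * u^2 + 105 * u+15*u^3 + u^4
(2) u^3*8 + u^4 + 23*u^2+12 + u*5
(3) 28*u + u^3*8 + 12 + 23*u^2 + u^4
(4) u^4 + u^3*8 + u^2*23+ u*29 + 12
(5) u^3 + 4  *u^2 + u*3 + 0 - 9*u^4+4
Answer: 3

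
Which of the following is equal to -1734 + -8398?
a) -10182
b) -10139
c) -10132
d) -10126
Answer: c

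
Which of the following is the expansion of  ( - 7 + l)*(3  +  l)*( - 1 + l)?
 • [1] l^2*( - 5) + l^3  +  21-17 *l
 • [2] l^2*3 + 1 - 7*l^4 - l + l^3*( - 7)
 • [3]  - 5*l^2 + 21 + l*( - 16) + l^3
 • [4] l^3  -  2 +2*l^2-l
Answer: 1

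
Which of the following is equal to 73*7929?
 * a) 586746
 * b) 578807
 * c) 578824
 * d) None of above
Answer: d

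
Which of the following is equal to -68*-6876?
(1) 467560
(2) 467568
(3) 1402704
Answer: 2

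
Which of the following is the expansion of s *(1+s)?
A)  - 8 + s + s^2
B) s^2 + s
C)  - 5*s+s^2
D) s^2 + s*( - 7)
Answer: B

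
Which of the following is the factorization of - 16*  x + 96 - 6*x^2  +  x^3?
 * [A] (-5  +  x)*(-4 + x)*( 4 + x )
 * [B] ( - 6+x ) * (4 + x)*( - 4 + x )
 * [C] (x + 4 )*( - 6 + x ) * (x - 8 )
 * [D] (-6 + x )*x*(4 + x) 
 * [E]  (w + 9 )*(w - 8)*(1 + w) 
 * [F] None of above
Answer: B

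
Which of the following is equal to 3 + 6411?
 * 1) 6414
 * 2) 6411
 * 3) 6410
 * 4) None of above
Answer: 1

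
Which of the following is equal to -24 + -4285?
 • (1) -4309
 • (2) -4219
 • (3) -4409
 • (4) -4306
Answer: 1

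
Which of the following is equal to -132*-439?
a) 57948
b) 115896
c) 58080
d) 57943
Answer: a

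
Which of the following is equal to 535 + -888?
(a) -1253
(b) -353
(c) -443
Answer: b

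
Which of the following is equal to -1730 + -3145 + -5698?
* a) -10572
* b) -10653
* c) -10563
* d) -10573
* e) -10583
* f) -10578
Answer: d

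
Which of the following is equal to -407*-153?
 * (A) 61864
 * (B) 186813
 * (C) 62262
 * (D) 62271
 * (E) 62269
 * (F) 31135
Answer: D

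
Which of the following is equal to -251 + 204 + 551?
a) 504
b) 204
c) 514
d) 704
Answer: a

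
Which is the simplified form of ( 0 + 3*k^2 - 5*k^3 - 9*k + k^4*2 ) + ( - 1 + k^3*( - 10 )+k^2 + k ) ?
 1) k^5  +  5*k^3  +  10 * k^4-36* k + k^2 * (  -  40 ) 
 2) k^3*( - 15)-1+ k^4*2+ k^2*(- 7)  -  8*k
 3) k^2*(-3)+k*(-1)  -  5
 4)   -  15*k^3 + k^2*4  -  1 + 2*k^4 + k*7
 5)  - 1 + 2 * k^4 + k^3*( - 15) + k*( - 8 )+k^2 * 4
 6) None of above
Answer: 5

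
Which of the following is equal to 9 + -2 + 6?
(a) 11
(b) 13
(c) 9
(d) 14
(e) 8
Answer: b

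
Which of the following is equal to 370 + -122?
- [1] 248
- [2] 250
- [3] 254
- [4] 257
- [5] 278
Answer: 1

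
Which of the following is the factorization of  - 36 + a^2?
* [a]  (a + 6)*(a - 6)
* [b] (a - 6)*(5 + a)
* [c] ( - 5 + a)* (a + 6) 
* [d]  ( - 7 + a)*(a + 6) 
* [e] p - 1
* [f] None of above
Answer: a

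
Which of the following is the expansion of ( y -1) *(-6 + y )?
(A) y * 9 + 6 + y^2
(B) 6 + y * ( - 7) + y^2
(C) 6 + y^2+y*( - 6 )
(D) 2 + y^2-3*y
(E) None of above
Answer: B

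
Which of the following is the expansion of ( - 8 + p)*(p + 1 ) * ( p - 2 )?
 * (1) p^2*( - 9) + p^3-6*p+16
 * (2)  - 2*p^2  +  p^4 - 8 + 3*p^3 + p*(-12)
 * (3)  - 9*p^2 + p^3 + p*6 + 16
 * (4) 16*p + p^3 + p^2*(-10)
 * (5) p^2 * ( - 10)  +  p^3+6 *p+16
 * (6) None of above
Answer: 3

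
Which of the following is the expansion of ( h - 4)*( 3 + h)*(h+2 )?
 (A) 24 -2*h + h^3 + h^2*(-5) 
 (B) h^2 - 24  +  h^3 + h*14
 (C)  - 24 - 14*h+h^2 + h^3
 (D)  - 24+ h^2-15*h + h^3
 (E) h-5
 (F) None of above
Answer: C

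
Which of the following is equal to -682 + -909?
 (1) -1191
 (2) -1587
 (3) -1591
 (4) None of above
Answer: 3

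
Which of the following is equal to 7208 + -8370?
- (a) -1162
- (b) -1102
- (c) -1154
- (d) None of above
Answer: a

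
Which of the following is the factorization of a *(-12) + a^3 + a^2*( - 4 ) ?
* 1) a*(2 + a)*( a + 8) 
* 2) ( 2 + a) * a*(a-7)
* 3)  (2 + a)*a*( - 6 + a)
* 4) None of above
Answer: 3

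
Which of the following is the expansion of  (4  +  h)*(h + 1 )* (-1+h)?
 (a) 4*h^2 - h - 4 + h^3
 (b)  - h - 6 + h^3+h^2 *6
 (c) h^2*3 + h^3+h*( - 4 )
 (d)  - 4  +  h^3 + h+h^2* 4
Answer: a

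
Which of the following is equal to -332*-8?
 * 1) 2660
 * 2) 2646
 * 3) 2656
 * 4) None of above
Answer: 3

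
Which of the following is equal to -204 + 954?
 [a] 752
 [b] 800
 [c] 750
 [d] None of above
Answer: c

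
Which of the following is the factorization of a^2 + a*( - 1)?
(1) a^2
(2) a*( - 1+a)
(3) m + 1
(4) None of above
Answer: 2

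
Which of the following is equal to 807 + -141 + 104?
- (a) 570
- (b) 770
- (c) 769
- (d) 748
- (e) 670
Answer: b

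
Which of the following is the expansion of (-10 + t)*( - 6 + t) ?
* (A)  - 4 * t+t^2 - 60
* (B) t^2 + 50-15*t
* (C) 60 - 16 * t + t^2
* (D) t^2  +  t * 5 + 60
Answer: C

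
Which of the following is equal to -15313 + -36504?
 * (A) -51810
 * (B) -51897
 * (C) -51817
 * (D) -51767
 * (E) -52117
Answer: C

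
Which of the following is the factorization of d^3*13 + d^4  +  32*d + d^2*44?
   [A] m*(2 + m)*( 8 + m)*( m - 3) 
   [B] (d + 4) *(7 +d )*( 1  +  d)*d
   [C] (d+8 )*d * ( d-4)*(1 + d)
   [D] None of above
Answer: D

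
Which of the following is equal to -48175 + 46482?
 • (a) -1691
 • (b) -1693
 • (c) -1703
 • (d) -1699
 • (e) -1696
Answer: b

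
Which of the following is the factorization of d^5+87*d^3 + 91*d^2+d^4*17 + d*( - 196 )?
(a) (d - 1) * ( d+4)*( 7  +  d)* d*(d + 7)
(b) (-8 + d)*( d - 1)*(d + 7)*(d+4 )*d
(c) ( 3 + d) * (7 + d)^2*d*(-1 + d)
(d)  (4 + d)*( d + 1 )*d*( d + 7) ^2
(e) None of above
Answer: a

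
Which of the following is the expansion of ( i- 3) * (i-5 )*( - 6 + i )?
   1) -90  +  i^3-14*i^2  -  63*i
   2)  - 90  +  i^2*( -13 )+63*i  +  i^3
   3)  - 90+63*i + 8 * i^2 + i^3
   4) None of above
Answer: 4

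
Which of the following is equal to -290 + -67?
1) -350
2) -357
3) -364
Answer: 2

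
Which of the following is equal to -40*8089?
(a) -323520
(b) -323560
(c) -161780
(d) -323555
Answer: b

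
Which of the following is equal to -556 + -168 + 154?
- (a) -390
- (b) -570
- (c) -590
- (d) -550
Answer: b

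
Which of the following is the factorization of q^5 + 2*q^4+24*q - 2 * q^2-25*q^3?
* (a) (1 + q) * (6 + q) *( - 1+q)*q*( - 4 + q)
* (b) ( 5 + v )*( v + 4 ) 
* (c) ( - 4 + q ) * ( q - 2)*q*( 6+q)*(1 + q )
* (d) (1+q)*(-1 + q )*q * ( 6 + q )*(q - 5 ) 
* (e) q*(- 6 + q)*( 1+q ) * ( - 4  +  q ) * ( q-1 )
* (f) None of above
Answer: a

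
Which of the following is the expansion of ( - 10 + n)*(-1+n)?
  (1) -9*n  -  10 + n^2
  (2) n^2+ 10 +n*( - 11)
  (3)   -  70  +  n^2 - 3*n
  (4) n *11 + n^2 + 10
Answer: 2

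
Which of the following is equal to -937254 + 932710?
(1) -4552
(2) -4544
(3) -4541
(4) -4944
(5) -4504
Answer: 2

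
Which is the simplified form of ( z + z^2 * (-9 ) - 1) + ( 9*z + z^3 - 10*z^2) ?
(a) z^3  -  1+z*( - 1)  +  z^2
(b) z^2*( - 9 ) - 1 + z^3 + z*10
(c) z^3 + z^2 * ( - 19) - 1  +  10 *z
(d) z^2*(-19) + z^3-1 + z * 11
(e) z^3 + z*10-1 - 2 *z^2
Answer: c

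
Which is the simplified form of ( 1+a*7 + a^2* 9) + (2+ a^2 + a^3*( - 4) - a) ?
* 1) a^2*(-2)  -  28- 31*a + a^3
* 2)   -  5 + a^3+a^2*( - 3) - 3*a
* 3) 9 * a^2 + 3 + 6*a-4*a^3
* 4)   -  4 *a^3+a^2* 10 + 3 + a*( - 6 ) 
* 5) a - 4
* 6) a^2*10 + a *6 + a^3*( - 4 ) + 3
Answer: 6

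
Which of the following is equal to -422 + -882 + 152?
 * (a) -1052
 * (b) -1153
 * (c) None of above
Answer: c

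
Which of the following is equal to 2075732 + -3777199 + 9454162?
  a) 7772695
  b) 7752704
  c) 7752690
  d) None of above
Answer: d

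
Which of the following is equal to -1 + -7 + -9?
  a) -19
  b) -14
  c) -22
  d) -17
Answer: d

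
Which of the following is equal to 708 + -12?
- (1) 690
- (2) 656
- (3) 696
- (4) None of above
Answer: 3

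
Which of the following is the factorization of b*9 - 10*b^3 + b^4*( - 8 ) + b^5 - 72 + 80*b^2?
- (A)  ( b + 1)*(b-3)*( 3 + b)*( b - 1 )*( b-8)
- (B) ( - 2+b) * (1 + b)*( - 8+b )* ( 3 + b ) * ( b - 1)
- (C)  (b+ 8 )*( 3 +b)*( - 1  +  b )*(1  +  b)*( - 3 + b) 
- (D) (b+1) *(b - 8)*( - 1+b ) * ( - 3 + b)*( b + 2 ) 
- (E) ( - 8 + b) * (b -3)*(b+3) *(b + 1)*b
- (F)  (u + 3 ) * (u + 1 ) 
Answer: A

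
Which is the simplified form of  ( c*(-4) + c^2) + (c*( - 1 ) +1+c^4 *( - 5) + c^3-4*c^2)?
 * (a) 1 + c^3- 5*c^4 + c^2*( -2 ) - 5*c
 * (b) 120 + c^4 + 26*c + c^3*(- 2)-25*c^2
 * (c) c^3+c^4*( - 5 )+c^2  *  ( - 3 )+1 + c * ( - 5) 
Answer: c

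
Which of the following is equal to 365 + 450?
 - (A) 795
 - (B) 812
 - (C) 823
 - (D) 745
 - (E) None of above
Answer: E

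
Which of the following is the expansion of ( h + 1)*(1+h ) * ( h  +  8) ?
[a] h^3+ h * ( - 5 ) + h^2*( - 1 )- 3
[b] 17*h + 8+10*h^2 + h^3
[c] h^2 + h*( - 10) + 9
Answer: b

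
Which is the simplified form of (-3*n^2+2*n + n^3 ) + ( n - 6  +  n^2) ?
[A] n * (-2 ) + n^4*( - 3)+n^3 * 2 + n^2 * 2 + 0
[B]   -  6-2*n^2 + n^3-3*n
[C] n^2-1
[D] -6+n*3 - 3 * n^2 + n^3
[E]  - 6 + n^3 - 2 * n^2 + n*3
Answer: E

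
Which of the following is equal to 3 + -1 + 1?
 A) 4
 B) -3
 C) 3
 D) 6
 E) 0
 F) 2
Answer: C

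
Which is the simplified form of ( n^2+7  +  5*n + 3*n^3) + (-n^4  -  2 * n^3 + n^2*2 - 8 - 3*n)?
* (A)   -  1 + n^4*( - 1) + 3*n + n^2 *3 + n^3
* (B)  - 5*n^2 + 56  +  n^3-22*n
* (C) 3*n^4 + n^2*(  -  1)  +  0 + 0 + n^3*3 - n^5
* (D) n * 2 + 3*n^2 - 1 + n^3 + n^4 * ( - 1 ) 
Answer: D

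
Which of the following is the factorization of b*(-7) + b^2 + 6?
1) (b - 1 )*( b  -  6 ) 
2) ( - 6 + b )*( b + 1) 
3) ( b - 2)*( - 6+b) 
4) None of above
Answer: 1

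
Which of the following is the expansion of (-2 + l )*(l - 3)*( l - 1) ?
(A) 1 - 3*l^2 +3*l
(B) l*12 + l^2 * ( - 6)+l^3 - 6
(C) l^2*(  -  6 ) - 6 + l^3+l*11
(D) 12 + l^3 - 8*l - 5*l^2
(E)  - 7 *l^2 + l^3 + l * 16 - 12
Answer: C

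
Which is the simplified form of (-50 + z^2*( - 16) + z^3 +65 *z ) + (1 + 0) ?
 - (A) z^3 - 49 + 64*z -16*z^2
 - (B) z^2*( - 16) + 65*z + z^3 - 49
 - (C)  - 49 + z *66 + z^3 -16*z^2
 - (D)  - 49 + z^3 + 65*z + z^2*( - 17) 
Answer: B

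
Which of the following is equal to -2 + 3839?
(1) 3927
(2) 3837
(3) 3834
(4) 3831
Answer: 2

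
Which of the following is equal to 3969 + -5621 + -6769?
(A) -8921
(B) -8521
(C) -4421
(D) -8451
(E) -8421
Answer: E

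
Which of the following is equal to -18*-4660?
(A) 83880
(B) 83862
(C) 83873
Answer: A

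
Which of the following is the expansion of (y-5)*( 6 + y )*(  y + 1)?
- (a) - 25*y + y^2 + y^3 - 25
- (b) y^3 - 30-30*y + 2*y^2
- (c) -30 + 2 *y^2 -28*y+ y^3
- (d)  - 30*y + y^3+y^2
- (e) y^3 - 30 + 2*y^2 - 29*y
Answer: e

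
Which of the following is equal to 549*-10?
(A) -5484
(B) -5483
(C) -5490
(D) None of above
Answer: C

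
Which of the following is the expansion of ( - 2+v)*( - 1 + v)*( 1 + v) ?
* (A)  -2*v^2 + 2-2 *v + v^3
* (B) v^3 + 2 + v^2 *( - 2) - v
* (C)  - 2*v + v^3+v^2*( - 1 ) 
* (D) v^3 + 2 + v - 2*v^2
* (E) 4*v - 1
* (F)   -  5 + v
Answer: B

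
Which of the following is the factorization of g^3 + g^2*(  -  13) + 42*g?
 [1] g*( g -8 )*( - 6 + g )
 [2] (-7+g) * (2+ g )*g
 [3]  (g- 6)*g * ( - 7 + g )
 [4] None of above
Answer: 3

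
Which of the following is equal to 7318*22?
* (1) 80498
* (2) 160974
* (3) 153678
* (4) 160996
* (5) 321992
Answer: 4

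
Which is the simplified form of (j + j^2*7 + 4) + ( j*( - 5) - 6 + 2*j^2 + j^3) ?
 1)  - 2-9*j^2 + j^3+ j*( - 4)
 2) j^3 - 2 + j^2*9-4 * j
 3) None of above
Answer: 2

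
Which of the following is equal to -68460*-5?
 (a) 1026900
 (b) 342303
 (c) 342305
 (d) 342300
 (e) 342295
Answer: d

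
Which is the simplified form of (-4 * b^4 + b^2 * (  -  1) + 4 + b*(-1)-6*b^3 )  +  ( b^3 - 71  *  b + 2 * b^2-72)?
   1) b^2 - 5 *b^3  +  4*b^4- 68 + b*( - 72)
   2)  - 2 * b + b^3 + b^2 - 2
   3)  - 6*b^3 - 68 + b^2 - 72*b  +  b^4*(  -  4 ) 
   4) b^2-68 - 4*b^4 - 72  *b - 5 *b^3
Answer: 4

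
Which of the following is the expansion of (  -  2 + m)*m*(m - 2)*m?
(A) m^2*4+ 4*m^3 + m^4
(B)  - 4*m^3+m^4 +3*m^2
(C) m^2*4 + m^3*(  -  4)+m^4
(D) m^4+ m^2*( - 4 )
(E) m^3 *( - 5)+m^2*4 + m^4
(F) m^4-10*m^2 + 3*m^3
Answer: C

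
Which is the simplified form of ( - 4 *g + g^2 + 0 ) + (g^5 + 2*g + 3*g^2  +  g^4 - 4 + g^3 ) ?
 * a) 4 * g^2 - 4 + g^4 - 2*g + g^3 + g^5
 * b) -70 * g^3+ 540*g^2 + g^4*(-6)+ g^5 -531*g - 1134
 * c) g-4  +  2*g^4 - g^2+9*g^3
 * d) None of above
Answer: a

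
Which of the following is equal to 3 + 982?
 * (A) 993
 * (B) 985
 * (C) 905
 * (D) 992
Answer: B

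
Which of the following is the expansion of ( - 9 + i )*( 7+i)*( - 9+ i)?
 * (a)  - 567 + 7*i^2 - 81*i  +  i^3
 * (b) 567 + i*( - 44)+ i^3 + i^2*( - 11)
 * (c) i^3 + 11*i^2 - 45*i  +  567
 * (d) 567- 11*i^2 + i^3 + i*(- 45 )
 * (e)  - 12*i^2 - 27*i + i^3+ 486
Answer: d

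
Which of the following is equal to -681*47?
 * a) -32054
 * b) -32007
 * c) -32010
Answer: b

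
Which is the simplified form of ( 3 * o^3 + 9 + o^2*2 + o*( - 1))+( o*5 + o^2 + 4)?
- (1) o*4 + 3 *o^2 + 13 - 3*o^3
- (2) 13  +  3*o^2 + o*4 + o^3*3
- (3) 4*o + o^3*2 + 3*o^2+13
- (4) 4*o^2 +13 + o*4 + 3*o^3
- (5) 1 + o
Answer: 2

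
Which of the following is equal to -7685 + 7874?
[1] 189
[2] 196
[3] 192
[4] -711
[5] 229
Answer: 1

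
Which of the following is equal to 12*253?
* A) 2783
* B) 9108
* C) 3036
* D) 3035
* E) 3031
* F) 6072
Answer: C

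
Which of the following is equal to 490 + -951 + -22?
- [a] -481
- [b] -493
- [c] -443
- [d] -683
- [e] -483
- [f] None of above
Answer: e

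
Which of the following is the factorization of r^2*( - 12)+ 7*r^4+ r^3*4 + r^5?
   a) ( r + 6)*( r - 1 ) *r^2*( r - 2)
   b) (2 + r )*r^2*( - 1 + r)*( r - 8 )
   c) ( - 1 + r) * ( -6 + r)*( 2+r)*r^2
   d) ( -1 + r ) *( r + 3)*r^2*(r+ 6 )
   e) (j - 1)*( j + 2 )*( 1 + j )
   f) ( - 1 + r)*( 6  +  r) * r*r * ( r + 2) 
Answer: f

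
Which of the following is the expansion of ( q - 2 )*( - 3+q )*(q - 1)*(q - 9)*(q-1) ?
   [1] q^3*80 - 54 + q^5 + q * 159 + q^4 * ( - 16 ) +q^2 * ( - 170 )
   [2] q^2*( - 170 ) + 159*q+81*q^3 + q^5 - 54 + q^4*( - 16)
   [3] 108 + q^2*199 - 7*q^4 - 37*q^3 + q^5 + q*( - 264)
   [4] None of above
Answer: 1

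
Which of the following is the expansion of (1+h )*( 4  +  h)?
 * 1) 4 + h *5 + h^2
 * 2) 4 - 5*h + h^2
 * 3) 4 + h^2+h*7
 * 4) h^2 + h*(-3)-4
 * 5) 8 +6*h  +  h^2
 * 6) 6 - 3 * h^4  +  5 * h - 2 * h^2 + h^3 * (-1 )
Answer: 1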